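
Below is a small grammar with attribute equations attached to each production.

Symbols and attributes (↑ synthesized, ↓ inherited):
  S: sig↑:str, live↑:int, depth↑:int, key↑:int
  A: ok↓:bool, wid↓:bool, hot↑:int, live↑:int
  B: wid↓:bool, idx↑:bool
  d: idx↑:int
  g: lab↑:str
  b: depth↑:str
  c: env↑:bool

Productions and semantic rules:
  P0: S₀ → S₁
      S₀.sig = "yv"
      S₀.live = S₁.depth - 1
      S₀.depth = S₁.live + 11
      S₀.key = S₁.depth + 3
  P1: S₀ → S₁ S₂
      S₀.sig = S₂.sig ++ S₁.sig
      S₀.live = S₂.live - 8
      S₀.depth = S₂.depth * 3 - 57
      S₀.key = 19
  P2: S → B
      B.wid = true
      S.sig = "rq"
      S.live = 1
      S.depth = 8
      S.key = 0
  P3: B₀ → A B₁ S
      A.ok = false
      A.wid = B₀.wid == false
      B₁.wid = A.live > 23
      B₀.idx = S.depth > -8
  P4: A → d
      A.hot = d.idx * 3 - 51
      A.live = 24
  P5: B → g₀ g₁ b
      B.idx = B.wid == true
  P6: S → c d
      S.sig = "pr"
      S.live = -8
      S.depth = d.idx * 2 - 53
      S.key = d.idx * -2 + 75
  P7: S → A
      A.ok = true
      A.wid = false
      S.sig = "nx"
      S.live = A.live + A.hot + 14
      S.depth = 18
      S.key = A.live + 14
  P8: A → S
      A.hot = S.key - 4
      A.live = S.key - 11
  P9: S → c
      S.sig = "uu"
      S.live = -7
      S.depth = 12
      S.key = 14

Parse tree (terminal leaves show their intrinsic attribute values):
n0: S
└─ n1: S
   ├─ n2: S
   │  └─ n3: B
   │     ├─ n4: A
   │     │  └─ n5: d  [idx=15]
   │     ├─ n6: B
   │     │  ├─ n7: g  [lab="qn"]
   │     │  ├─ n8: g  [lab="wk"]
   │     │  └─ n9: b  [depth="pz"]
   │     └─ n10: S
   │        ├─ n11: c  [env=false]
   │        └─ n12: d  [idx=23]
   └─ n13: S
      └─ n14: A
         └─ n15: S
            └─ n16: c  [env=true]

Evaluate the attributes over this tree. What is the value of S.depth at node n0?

1. n3.wid = true  [true]
2. n4.ok = false  [false]
3. n4.wid = false  [B₀.wid == false]
4. n5.idx = 15  [terminal]
5. n4.hot = -6  [d.idx * 3 - 51]
6. n4.live = 24  [24]
7. n6.wid = true  [A.live > 23]
8. n7.lab = "qn"  [terminal]
9. n8.lab = "wk"  [terminal]
10. n9.depth = "pz"  [terminal]
11. n6.idx = true  [B.wid == true]
12. n11.env = false  [terminal]
13. n12.idx = 23  [terminal]
14. n10.sig = "pr"  ["pr"]
15. n10.live = -8  [-8]
16. n10.depth = -7  [d.idx * 2 - 53]
17. n10.key = 29  [d.idx * -2 + 75]
18. n3.idx = true  [S.depth > -8]
19. n2.sig = "rq"  ["rq"]
20. n2.live = 1  [1]
21. n2.depth = 8  [8]
22. n2.key = 0  [0]
23. n14.ok = true  [true]
24. n14.wid = false  [false]
25. n16.env = true  [terminal]
26. n15.sig = "uu"  ["uu"]
27. n15.live = -7  [-7]
28. n15.depth = 12  [12]
29. n15.key = 14  [14]
30. n14.hot = 10  [S.key - 4]
31. n14.live = 3  [S.key - 11]
32. n13.sig = "nx"  ["nx"]
33. n13.live = 27  [A.live + A.hot + 14]
34. n13.depth = 18  [18]
35. n13.key = 17  [A.live + 14]
36. n1.sig = "nxrq"  [S₂.sig ++ S₁.sig]
37. n1.live = 19  [S₂.live - 8]
38. n1.depth = -3  [S₂.depth * 3 - 57]
39. n1.key = 19  [19]
40. n0.sig = "yv"  ["yv"]
41. n0.live = -4  [S₁.depth - 1]
42. n0.depth = 30  [S₁.live + 11]
43. n0.key = 0  [S₁.depth + 3]

30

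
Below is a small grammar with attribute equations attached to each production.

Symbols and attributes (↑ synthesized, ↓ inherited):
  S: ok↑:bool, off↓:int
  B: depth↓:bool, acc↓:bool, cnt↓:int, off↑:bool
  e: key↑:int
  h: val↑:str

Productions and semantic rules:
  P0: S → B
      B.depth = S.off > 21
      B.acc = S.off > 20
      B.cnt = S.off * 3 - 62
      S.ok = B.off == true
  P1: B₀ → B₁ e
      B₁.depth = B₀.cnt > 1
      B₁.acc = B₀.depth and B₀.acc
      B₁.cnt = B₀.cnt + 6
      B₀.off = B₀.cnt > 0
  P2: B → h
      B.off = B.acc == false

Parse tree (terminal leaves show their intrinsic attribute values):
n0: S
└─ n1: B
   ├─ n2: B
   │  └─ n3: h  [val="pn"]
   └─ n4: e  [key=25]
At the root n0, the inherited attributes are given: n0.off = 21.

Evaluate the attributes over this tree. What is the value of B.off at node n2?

1. n0.off = 21  [given at root]
2. n1.depth = false  [S.off > 21]
3. n1.acc = true  [S.off > 20]
4. n1.cnt = 1  [S.off * 3 - 62]
5. n2.depth = false  [B₀.cnt > 1]
6. n2.acc = false  [B₀.depth and B₀.acc]
7. n2.cnt = 7  [B₀.cnt + 6]
8. n3.val = "pn"  [terminal]
9. n2.off = true  [B.acc == false]
10. n4.key = 25  [terminal]
11. n1.off = true  [B₀.cnt > 0]
12. n0.ok = true  [B.off == true]

true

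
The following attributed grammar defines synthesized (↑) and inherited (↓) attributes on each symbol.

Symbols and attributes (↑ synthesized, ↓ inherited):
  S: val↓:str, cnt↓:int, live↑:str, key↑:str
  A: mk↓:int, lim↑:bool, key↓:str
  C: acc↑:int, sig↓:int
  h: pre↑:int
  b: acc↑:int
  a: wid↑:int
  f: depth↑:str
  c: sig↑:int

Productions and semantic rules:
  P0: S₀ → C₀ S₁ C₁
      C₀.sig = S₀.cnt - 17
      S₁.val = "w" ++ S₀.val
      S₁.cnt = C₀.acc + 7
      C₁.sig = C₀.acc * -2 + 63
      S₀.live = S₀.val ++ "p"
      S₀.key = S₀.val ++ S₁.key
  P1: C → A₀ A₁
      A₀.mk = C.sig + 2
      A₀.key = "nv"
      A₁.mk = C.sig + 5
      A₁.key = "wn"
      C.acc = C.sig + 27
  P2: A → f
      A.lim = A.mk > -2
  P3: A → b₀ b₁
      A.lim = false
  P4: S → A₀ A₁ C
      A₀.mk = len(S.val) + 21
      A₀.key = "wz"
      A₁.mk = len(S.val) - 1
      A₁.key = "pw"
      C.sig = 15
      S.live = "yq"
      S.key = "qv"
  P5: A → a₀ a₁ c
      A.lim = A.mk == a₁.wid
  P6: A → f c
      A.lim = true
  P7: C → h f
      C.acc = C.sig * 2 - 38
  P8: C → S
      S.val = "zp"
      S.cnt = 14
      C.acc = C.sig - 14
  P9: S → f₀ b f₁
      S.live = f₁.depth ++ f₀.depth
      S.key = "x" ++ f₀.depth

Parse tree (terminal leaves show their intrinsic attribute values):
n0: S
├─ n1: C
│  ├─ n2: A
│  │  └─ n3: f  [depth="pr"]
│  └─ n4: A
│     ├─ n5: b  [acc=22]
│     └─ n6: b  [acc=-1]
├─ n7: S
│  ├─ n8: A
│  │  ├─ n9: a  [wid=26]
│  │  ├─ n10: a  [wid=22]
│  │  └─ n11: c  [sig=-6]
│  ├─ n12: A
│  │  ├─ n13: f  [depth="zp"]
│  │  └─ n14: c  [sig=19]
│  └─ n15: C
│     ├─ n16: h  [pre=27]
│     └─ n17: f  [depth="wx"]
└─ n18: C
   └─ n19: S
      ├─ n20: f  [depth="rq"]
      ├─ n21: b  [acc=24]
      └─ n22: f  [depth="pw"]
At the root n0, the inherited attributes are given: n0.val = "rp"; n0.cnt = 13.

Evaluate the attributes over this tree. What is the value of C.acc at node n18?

3

1. n0.val = "rp"  [given at root]
2. n0.cnt = 13  [given at root]
3. n1.sig = -4  [S₀.cnt - 17]
4. n2.mk = -2  [C.sig + 2]
5. n2.key = "nv"  ["nv"]
6. n3.depth = "pr"  [terminal]
7. n2.lim = false  [A.mk > -2]
8. n4.mk = 1  [C.sig + 5]
9. n4.key = "wn"  ["wn"]
10. n5.acc = 22  [terminal]
11. n6.acc = -1  [terminal]
12. n4.lim = false  [false]
13. n1.acc = 23  [C.sig + 27]
14. n7.val = "wrp"  ["w" ++ S₀.val]
15. n7.cnt = 30  [C₀.acc + 7]
16. n8.mk = 24  [len(S.val) + 21]
17. n8.key = "wz"  ["wz"]
18. n9.wid = 26  [terminal]
19. n10.wid = 22  [terminal]
20. n11.sig = -6  [terminal]
21. n8.lim = false  [A.mk == a₁.wid]
22. n12.mk = 2  [len(S.val) - 1]
23. n12.key = "pw"  ["pw"]
24. n13.depth = "zp"  [terminal]
25. n14.sig = 19  [terminal]
26. n12.lim = true  [true]
27. n15.sig = 15  [15]
28. n16.pre = 27  [terminal]
29. n17.depth = "wx"  [terminal]
30. n15.acc = -8  [C.sig * 2 - 38]
31. n7.live = "yq"  ["yq"]
32. n7.key = "qv"  ["qv"]
33. n18.sig = 17  [C₀.acc * -2 + 63]
34. n19.val = "zp"  ["zp"]
35. n19.cnt = 14  [14]
36. n20.depth = "rq"  [terminal]
37. n21.acc = 24  [terminal]
38. n22.depth = "pw"  [terminal]
39. n19.live = "pwrq"  [f₁.depth ++ f₀.depth]
40. n19.key = "xrq"  ["x" ++ f₀.depth]
41. n18.acc = 3  [C.sig - 14]
42. n0.live = "rpp"  [S₀.val ++ "p"]
43. n0.key = "rpqv"  [S₀.val ++ S₁.key]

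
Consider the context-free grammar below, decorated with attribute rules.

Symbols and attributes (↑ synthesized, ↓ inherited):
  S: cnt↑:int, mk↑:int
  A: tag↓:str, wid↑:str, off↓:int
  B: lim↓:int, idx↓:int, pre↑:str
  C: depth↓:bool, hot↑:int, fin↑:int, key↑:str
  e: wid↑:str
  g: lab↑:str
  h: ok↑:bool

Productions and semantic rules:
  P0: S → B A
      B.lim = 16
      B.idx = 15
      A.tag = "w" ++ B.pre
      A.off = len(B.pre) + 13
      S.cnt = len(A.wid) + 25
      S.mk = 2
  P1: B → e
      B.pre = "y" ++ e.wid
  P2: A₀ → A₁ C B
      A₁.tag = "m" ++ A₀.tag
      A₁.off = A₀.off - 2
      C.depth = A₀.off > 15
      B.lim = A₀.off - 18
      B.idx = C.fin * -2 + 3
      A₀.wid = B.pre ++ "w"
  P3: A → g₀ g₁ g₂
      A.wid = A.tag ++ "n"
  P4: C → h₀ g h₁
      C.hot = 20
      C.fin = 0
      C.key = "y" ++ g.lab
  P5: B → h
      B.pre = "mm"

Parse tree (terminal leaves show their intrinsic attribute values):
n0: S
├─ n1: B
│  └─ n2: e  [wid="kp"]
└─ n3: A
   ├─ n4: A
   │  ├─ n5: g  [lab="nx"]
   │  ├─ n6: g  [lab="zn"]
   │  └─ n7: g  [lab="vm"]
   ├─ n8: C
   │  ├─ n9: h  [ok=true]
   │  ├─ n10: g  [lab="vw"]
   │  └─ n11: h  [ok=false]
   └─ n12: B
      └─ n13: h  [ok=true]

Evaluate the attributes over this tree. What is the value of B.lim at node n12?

-2

1. n1.lim = 16  [16]
2. n1.idx = 15  [15]
3. n2.wid = "kp"  [terminal]
4. n1.pre = "ykp"  ["y" ++ e.wid]
5. n3.tag = "wykp"  ["w" ++ B.pre]
6. n3.off = 16  [len(B.pre) + 13]
7. n4.tag = "mwykp"  ["m" ++ A₀.tag]
8. n4.off = 14  [A₀.off - 2]
9. n5.lab = "nx"  [terminal]
10. n6.lab = "zn"  [terminal]
11. n7.lab = "vm"  [terminal]
12. n4.wid = "mwykpn"  [A.tag ++ "n"]
13. n8.depth = true  [A₀.off > 15]
14. n9.ok = true  [terminal]
15. n10.lab = "vw"  [terminal]
16. n11.ok = false  [terminal]
17. n8.hot = 20  [20]
18. n8.fin = 0  [0]
19. n8.key = "yvw"  ["y" ++ g.lab]
20. n12.lim = -2  [A₀.off - 18]
21. n12.idx = 3  [C.fin * -2 + 3]
22. n13.ok = true  [terminal]
23. n12.pre = "mm"  ["mm"]
24. n3.wid = "mmw"  [B.pre ++ "w"]
25. n0.cnt = 28  [len(A.wid) + 25]
26. n0.mk = 2  [2]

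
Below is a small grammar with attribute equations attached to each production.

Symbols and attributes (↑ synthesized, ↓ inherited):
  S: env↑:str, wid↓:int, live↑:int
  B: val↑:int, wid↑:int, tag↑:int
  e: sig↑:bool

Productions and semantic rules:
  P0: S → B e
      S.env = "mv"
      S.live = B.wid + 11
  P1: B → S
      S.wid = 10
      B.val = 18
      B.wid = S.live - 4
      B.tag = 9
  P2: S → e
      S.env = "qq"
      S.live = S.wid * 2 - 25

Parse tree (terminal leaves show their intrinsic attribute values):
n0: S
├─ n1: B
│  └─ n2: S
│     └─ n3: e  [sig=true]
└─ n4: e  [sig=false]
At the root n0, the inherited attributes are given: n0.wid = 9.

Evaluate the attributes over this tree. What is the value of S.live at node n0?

1. n0.wid = 9  [given at root]
2. n2.wid = 10  [10]
3. n3.sig = true  [terminal]
4. n2.env = "qq"  ["qq"]
5. n2.live = -5  [S.wid * 2 - 25]
6. n1.val = 18  [18]
7. n1.wid = -9  [S.live - 4]
8. n1.tag = 9  [9]
9. n4.sig = false  [terminal]
10. n0.env = "mv"  ["mv"]
11. n0.live = 2  [B.wid + 11]

2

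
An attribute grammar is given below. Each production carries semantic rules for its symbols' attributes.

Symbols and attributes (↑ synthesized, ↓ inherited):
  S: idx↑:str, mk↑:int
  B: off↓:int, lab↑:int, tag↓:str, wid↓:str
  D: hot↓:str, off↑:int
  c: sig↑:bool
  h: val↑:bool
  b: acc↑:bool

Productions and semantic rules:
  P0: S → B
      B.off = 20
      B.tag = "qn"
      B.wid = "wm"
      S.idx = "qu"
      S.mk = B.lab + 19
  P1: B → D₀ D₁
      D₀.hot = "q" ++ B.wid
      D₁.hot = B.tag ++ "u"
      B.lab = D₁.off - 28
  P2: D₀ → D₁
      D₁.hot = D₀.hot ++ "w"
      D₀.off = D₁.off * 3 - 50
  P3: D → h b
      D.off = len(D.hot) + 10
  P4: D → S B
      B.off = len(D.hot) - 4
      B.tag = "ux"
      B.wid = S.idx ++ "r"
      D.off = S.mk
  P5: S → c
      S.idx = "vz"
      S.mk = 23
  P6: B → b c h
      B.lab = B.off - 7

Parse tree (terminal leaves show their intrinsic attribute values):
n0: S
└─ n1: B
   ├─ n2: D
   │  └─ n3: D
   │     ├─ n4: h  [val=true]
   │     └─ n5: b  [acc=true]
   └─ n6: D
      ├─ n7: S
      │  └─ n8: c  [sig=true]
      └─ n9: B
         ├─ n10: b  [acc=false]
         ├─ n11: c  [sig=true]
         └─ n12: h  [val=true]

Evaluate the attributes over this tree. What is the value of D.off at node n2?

-8

1. n1.off = 20  [20]
2. n1.tag = "qn"  ["qn"]
3. n1.wid = "wm"  ["wm"]
4. n2.hot = "qwm"  ["q" ++ B.wid]
5. n3.hot = "qwmw"  [D₀.hot ++ "w"]
6. n4.val = true  [terminal]
7. n5.acc = true  [terminal]
8. n3.off = 14  [len(D.hot) + 10]
9. n2.off = -8  [D₁.off * 3 - 50]
10. n6.hot = "qnu"  [B.tag ++ "u"]
11. n8.sig = true  [terminal]
12. n7.idx = "vz"  ["vz"]
13. n7.mk = 23  [23]
14. n9.off = -1  [len(D.hot) - 4]
15. n9.tag = "ux"  ["ux"]
16. n9.wid = "vzr"  [S.idx ++ "r"]
17. n10.acc = false  [terminal]
18. n11.sig = true  [terminal]
19. n12.val = true  [terminal]
20. n9.lab = -8  [B.off - 7]
21. n6.off = 23  [S.mk]
22. n1.lab = -5  [D₁.off - 28]
23. n0.idx = "qu"  ["qu"]
24. n0.mk = 14  [B.lab + 19]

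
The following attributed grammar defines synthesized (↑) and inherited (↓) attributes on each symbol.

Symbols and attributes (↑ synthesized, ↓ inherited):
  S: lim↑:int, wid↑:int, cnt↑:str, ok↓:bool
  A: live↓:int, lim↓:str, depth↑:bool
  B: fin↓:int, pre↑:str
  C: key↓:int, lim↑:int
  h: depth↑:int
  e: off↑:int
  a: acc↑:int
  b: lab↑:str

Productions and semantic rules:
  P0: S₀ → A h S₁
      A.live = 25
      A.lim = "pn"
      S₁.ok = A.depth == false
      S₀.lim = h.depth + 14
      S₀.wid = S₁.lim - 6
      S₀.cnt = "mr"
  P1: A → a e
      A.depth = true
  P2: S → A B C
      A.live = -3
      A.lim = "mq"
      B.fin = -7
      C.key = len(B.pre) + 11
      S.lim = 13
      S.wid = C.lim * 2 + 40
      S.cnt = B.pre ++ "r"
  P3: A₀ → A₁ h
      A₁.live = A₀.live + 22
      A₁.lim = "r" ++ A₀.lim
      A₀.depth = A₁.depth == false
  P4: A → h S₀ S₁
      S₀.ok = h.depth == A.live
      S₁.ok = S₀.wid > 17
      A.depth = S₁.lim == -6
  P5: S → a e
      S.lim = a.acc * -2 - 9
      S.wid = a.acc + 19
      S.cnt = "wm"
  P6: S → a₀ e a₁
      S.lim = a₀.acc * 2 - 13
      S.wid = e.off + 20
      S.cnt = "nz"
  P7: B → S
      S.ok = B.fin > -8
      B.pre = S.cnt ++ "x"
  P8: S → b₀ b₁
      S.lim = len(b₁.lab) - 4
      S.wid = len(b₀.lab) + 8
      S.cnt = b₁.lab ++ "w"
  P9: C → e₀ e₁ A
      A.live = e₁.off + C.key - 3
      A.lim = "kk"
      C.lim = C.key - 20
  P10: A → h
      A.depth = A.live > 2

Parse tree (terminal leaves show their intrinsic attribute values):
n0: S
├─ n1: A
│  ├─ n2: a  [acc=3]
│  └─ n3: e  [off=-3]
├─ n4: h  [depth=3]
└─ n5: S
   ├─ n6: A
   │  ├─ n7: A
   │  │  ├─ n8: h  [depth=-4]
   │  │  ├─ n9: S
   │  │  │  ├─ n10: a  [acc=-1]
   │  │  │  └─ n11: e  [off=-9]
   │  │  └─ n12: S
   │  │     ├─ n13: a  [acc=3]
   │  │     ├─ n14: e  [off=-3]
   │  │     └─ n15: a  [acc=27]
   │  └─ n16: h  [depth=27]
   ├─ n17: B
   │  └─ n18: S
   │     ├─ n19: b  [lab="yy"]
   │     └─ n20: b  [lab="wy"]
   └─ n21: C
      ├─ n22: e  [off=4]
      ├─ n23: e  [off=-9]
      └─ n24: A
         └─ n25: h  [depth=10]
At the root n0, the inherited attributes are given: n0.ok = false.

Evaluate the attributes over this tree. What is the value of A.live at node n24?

1. n0.ok = false  [given at root]
2. n1.live = 25  [25]
3. n1.lim = "pn"  ["pn"]
4. n2.acc = 3  [terminal]
5. n3.off = -3  [terminal]
6. n1.depth = true  [true]
7. n4.depth = 3  [terminal]
8. n5.ok = false  [A.depth == false]
9. n6.live = -3  [-3]
10. n6.lim = "mq"  ["mq"]
11. n7.live = 19  [A₀.live + 22]
12. n7.lim = "rmq"  ["r" ++ A₀.lim]
13. n8.depth = -4  [terminal]
14. n9.ok = false  [h.depth == A.live]
15. n10.acc = -1  [terminal]
16. n11.off = -9  [terminal]
17. n9.lim = -7  [a.acc * -2 - 9]
18. n9.wid = 18  [a.acc + 19]
19. n9.cnt = "wm"  ["wm"]
20. n12.ok = true  [S₀.wid > 17]
21. n13.acc = 3  [terminal]
22. n14.off = -3  [terminal]
23. n15.acc = 27  [terminal]
24. n12.lim = -7  [a₀.acc * 2 - 13]
25. n12.wid = 17  [e.off + 20]
26. n12.cnt = "nz"  ["nz"]
27. n7.depth = false  [S₁.lim == -6]
28. n16.depth = 27  [terminal]
29. n6.depth = true  [A₁.depth == false]
30. n17.fin = -7  [-7]
31. n18.ok = true  [B.fin > -8]
32. n19.lab = "yy"  [terminal]
33. n20.lab = "wy"  [terminal]
34. n18.lim = -2  [len(b₁.lab) - 4]
35. n18.wid = 10  [len(b₀.lab) + 8]
36. n18.cnt = "wyw"  [b₁.lab ++ "w"]
37. n17.pre = "wywx"  [S.cnt ++ "x"]
38. n21.key = 15  [len(B.pre) + 11]
39. n22.off = 4  [terminal]
40. n23.off = -9  [terminal]
41. n24.live = 3  [e₁.off + C.key - 3]
42. n24.lim = "kk"  ["kk"]
43. n25.depth = 10  [terminal]
44. n24.depth = true  [A.live > 2]
45. n21.lim = -5  [C.key - 20]
46. n5.lim = 13  [13]
47. n5.wid = 30  [C.lim * 2 + 40]
48. n5.cnt = "wywxr"  [B.pre ++ "r"]
49. n0.lim = 17  [h.depth + 14]
50. n0.wid = 7  [S₁.lim - 6]
51. n0.cnt = "mr"  ["mr"]

3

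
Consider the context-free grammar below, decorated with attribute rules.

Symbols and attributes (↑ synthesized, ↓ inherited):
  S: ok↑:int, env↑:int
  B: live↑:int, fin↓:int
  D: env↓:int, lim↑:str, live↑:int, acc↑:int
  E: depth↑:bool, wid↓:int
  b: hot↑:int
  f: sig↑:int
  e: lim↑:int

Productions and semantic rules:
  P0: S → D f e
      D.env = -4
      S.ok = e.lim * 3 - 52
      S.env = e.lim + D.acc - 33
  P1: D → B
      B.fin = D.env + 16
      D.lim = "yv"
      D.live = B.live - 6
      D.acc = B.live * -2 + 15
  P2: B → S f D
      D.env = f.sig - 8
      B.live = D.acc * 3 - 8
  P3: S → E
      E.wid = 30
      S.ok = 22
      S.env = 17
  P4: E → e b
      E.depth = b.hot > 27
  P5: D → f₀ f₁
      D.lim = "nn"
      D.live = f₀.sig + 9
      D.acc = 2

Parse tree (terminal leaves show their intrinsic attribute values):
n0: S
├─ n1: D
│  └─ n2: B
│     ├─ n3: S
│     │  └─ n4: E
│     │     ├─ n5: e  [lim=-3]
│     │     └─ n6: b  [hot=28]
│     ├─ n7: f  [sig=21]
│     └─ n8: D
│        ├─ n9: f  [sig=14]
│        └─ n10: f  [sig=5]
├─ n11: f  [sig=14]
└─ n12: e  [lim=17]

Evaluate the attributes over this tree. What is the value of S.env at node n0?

3

1. n1.env = -4  [-4]
2. n2.fin = 12  [D.env + 16]
3. n4.wid = 30  [30]
4. n5.lim = -3  [terminal]
5. n6.hot = 28  [terminal]
6. n4.depth = true  [b.hot > 27]
7. n3.ok = 22  [22]
8. n3.env = 17  [17]
9. n7.sig = 21  [terminal]
10. n8.env = 13  [f.sig - 8]
11. n9.sig = 14  [terminal]
12. n10.sig = 5  [terminal]
13. n8.lim = "nn"  ["nn"]
14. n8.live = 23  [f₀.sig + 9]
15. n8.acc = 2  [2]
16. n2.live = -2  [D.acc * 3 - 8]
17. n1.lim = "yv"  ["yv"]
18. n1.live = -8  [B.live - 6]
19. n1.acc = 19  [B.live * -2 + 15]
20. n11.sig = 14  [terminal]
21. n12.lim = 17  [terminal]
22. n0.ok = -1  [e.lim * 3 - 52]
23. n0.env = 3  [e.lim + D.acc - 33]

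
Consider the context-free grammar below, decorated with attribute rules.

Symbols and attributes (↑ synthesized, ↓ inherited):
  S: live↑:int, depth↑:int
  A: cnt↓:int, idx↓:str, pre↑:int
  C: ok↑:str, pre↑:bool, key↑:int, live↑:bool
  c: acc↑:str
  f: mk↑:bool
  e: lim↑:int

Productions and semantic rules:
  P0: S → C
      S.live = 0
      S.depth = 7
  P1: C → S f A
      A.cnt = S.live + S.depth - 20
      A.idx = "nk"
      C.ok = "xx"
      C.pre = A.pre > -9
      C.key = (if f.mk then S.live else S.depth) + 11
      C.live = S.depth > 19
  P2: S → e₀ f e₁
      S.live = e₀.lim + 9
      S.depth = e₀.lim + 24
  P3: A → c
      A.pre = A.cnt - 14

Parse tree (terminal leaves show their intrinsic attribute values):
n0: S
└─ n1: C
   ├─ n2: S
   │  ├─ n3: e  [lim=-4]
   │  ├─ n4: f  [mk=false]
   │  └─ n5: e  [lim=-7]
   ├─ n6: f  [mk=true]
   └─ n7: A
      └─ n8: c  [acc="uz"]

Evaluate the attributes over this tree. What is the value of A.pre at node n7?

-9

1. n3.lim = -4  [terminal]
2. n4.mk = false  [terminal]
3. n5.lim = -7  [terminal]
4. n2.live = 5  [e₀.lim + 9]
5. n2.depth = 20  [e₀.lim + 24]
6. n6.mk = true  [terminal]
7. n7.cnt = 5  [S.live + S.depth - 20]
8. n7.idx = "nk"  ["nk"]
9. n8.acc = "uz"  [terminal]
10. n7.pre = -9  [A.cnt - 14]
11. n1.ok = "xx"  ["xx"]
12. n1.pre = false  [A.pre > -9]
13. n1.key = 16  [(if f.mk then S.live else S.depth) + 11]
14. n1.live = true  [S.depth > 19]
15. n0.live = 0  [0]
16. n0.depth = 7  [7]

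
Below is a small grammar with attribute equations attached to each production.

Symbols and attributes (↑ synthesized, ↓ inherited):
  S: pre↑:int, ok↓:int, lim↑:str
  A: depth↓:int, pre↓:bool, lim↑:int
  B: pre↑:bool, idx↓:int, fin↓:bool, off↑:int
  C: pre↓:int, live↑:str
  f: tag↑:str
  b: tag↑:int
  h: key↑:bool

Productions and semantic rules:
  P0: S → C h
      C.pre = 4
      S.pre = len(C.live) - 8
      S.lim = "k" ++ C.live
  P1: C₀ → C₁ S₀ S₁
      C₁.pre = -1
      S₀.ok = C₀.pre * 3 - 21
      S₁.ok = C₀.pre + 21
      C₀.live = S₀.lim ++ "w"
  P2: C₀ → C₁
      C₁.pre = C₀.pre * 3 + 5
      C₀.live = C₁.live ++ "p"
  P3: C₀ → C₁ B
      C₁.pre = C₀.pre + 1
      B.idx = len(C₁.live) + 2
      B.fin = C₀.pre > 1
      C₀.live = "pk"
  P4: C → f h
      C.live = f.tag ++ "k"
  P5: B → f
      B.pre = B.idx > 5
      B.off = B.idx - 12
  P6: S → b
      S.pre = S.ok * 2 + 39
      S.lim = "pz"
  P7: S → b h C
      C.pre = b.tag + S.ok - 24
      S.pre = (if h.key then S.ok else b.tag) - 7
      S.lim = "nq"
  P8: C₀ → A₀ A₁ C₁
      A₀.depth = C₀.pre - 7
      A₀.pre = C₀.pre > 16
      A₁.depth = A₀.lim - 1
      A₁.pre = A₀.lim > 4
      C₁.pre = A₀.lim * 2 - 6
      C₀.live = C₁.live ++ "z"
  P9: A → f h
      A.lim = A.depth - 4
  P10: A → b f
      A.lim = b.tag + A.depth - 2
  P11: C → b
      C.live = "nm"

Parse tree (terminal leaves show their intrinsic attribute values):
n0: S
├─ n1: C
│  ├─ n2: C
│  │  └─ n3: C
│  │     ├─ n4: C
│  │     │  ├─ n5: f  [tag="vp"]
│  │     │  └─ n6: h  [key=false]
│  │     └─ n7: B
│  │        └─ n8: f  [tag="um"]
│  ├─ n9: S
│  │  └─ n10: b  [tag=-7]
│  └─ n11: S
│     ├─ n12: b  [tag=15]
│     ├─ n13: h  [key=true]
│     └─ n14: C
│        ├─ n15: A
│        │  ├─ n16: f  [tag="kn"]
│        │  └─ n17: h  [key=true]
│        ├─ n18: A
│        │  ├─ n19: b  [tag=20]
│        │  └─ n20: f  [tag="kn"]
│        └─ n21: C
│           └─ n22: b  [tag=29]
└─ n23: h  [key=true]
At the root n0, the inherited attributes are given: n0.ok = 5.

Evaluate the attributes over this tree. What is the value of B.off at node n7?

-7

1. n0.ok = 5  [given at root]
2. n1.pre = 4  [4]
3. n2.pre = -1  [-1]
4. n3.pre = 2  [C₀.pre * 3 + 5]
5. n4.pre = 3  [C₀.pre + 1]
6. n5.tag = "vp"  [terminal]
7. n6.key = false  [terminal]
8. n4.live = "vpk"  [f.tag ++ "k"]
9. n7.idx = 5  [len(C₁.live) + 2]
10. n7.fin = true  [C₀.pre > 1]
11. n8.tag = "um"  [terminal]
12. n7.pre = false  [B.idx > 5]
13. n7.off = -7  [B.idx - 12]
14. n3.live = "pk"  ["pk"]
15. n2.live = "pkp"  [C₁.live ++ "p"]
16. n9.ok = -9  [C₀.pre * 3 - 21]
17. n10.tag = -7  [terminal]
18. n9.pre = 21  [S.ok * 2 + 39]
19. n9.lim = "pz"  ["pz"]
20. n11.ok = 25  [C₀.pre + 21]
21. n12.tag = 15  [terminal]
22. n13.key = true  [terminal]
23. n14.pre = 16  [b.tag + S.ok - 24]
24. n15.depth = 9  [C₀.pre - 7]
25. n15.pre = false  [C₀.pre > 16]
26. n16.tag = "kn"  [terminal]
27. n17.key = true  [terminal]
28. n15.lim = 5  [A.depth - 4]
29. n18.depth = 4  [A₀.lim - 1]
30. n18.pre = true  [A₀.lim > 4]
31. n19.tag = 20  [terminal]
32. n20.tag = "kn"  [terminal]
33. n18.lim = 22  [b.tag + A.depth - 2]
34. n21.pre = 4  [A₀.lim * 2 - 6]
35. n22.tag = 29  [terminal]
36. n21.live = "nm"  ["nm"]
37. n14.live = "nmz"  [C₁.live ++ "z"]
38. n11.pre = 18  [(if h.key then S.ok else b.tag) - 7]
39. n11.lim = "nq"  ["nq"]
40. n1.live = "pzw"  [S₀.lim ++ "w"]
41. n23.key = true  [terminal]
42. n0.pre = -5  [len(C.live) - 8]
43. n0.lim = "kpzw"  ["k" ++ C.live]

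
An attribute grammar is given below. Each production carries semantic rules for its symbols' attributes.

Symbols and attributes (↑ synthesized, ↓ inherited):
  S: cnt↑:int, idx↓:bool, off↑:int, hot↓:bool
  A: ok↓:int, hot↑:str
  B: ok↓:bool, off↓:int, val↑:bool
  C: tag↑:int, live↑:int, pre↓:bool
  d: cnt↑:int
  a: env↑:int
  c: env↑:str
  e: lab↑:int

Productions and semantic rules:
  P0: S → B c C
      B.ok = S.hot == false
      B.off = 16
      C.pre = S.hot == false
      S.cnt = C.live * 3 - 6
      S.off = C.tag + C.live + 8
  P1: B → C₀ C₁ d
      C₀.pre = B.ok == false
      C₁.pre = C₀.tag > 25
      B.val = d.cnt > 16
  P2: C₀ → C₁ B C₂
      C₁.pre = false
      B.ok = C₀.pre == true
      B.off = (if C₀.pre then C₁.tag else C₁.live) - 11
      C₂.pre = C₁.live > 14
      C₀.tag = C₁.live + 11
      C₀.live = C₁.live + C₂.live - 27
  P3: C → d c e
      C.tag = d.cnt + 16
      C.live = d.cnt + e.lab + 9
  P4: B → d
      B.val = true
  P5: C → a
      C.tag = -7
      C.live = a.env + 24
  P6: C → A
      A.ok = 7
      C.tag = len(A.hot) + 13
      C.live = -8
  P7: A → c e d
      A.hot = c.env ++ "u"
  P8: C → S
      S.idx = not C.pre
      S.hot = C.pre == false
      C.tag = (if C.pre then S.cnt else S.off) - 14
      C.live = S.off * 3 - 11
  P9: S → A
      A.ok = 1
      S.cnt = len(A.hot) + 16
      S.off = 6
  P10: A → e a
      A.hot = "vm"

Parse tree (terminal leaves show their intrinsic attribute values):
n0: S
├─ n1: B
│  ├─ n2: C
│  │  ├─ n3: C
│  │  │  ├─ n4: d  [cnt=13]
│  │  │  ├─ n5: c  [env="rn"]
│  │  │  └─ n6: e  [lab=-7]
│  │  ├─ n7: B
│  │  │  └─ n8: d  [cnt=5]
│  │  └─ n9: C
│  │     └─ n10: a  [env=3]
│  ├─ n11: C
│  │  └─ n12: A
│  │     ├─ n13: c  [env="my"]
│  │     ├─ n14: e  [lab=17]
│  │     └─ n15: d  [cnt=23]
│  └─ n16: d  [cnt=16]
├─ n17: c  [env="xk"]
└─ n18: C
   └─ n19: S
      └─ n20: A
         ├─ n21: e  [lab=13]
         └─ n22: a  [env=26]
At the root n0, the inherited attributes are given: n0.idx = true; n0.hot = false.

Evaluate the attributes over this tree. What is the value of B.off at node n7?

4

1. n0.idx = true  [given at root]
2. n0.hot = false  [given at root]
3. n1.ok = true  [S.hot == false]
4. n1.off = 16  [16]
5. n2.pre = false  [B.ok == false]
6. n3.pre = false  [false]
7. n4.cnt = 13  [terminal]
8. n5.env = "rn"  [terminal]
9. n6.lab = -7  [terminal]
10. n3.tag = 29  [d.cnt + 16]
11. n3.live = 15  [d.cnt + e.lab + 9]
12. n7.ok = false  [C₀.pre == true]
13. n7.off = 4  [(if C₀.pre then C₁.tag else C₁.live) - 11]
14. n8.cnt = 5  [terminal]
15. n7.val = true  [true]
16. n9.pre = true  [C₁.live > 14]
17. n10.env = 3  [terminal]
18. n9.tag = -7  [-7]
19. n9.live = 27  [a.env + 24]
20. n2.tag = 26  [C₁.live + 11]
21. n2.live = 15  [C₁.live + C₂.live - 27]
22. n11.pre = true  [C₀.tag > 25]
23. n12.ok = 7  [7]
24. n13.env = "my"  [terminal]
25. n14.lab = 17  [terminal]
26. n15.cnt = 23  [terminal]
27. n12.hot = "myu"  [c.env ++ "u"]
28. n11.tag = 16  [len(A.hot) + 13]
29. n11.live = -8  [-8]
30. n16.cnt = 16  [terminal]
31. n1.val = false  [d.cnt > 16]
32. n17.env = "xk"  [terminal]
33. n18.pre = true  [S.hot == false]
34. n19.idx = false  [not C.pre]
35. n19.hot = false  [C.pre == false]
36. n20.ok = 1  [1]
37. n21.lab = 13  [terminal]
38. n22.env = 26  [terminal]
39. n20.hot = "vm"  ["vm"]
40. n19.cnt = 18  [len(A.hot) + 16]
41. n19.off = 6  [6]
42. n18.tag = 4  [(if C.pre then S.cnt else S.off) - 14]
43. n18.live = 7  [S.off * 3 - 11]
44. n0.cnt = 15  [C.live * 3 - 6]
45. n0.off = 19  [C.tag + C.live + 8]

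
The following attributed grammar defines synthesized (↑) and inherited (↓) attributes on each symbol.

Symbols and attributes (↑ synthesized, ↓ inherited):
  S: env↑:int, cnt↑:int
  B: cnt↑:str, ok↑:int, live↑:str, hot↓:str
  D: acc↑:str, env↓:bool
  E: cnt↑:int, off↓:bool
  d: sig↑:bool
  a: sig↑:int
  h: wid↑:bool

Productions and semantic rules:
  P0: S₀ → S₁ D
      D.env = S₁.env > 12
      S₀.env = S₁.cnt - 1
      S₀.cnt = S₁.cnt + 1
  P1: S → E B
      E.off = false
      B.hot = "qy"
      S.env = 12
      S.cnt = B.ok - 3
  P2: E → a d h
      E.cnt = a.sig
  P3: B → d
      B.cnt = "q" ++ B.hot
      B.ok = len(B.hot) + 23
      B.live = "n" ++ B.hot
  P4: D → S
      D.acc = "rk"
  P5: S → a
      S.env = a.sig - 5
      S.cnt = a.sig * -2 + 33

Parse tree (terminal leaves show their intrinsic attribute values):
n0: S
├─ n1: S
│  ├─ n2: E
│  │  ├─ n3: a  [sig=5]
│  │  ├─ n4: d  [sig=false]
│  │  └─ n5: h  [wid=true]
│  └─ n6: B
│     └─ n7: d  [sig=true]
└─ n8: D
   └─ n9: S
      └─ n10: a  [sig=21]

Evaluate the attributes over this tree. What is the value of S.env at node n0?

21

1. n2.off = false  [false]
2. n3.sig = 5  [terminal]
3. n4.sig = false  [terminal]
4. n5.wid = true  [terminal]
5. n2.cnt = 5  [a.sig]
6. n6.hot = "qy"  ["qy"]
7. n7.sig = true  [terminal]
8. n6.cnt = "qqy"  ["q" ++ B.hot]
9. n6.ok = 25  [len(B.hot) + 23]
10. n6.live = "nqy"  ["n" ++ B.hot]
11. n1.env = 12  [12]
12. n1.cnt = 22  [B.ok - 3]
13. n8.env = false  [S₁.env > 12]
14. n10.sig = 21  [terminal]
15. n9.env = 16  [a.sig - 5]
16. n9.cnt = -9  [a.sig * -2 + 33]
17. n8.acc = "rk"  ["rk"]
18. n0.env = 21  [S₁.cnt - 1]
19. n0.cnt = 23  [S₁.cnt + 1]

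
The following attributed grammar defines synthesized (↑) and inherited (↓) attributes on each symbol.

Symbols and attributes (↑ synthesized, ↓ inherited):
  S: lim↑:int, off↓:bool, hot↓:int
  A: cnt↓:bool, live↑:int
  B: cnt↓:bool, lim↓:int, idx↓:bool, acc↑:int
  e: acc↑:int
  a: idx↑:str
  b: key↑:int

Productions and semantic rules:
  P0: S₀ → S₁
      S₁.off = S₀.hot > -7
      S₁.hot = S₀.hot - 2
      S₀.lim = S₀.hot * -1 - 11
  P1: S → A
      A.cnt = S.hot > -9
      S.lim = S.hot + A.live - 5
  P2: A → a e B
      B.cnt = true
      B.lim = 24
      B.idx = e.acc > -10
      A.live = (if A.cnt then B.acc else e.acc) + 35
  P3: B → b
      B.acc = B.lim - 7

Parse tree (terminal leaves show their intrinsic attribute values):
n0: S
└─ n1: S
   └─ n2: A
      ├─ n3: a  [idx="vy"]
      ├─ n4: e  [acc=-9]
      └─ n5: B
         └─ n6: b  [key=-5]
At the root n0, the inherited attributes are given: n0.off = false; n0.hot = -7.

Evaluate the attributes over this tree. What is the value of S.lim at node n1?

1. n0.off = false  [given at root]
2. n0.hot = -7  [given at root]
3. n1.off = false  [S₀.hot > -7]
4. n1.hot = -9  [S₀.hot - 2]
5. n2.cnt = false  [S.hot > -9]
6. n3.idx = "vy"  [terminal]
7. n4.acc = -9  [terminal]
8. n5.cnt = true  [true]
9. n5.lim = 24  [24]
10. n5.idx = true  [e.acc > -10]
11. n6.key = -5  [terminal]
12. n5.acc = 17  [B.lim - 7]
13. n2.live = 26  [(if A.cnt then B.acc else e.acc) + 35]
14. n1.lim = 12  [S.hot + A.live - 5]
15. n0.lim = -4  [S₀.hot * -1 - 11]

12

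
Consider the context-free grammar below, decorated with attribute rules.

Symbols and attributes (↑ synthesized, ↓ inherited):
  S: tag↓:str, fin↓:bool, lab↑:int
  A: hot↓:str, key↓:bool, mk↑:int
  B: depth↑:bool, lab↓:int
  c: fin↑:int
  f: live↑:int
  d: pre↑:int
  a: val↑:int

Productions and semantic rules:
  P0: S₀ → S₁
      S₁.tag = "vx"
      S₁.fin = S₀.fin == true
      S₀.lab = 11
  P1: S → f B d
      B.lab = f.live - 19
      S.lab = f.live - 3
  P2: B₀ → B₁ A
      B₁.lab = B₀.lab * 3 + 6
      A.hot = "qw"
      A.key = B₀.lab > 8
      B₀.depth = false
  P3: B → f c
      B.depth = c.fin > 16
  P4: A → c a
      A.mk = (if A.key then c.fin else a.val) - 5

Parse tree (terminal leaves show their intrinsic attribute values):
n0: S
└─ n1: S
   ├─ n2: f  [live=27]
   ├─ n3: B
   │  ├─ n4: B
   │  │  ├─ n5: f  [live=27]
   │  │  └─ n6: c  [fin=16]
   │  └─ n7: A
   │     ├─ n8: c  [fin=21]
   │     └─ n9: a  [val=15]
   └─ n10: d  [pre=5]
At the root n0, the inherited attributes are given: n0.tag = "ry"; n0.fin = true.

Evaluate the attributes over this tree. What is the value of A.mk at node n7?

1. n0.tag = "ry"  [given at root]
2. n0.fin = true  [given at root]
3. n1.tag = "vx"  ["vx"]
4. n1.fin = true  [S₀.fin == true]
5. n2.live = 27  [terminal]
6. n3.lab = 8  [f.live - 19]
7. n4.lab = 30  [B₀.lab * 3 + 6]
8. n5.live = 27  [terminal]
9. n6.fin = 16  [terminal]
10. n4.depth = false  [c.fin > 16]
11. n7.hot = "qw"  ["qw"]
12. n7.key = false  [B₀.lab > 8]
13. n8.fin = 21  [terminal]
14. n9.val = 15  [terminal]
15. n7.mk = 10  [(if A.key then c.fin else a.val) - 5]
16. n3.depth = false  [false]
17. n10.pre = 5  [terminal]
18. n1.lab = 24  [f.live - 3]
19. n0.lab = 11  [11]

10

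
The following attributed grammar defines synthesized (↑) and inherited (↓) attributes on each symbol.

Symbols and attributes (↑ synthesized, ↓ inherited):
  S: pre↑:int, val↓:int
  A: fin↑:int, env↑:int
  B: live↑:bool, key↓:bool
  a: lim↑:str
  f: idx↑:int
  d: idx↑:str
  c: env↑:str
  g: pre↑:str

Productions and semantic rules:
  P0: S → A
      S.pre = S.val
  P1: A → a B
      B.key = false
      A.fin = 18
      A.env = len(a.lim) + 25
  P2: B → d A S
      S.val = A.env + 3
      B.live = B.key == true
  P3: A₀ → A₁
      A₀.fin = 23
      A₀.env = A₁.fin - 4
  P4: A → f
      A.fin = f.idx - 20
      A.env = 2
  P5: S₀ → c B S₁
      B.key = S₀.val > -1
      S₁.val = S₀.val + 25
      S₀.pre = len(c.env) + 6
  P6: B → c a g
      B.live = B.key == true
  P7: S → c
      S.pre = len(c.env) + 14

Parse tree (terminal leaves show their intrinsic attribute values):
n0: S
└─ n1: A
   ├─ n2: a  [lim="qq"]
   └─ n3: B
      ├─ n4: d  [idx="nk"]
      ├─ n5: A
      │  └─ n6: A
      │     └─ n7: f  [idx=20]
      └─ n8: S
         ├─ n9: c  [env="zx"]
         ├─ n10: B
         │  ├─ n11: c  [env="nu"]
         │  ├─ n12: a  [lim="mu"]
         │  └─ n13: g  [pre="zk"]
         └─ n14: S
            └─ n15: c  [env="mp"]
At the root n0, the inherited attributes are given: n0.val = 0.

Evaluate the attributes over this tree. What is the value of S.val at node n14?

24

1. n0.val = 0  [given at root]
2. n2.lim = "qq"  [terminal]
3. n3.key = false  [false]
4. n4.idx = "nk"  [terminal]
5. n7.idx = 20  [terminal]
6. n6.fin = 0  [f.idx - 20]
7. n6.env = 2  [2]
8. n5.fin = 23  [23]
9. n5.env = -4  [A₁.fin - 4]
10. n8.val = -1  [A.env + 3]
11. n9.env = "zx"  [terminal]
12. n10.key = false  [S₀.val > -1]
13. n11.env = "nu"  [terminal]
14. n12.lim = "mu"  [terminal]
15. n13.pre = "zk"  [terminal]
16. n10.live = false  [B.key == true]
17. n14.val = 24  [S₀.val + 25]
18. n15.env = "mp"  [terminal]
19. n14.pre = 16  [len(c.env) + 14]
20. n8.pre = 8  [len(c.env) + 6]
21. n3.live = false  [B.key == true]
22. n1.fin = 18  [18]
23. n1.env = 27  [len(a.lim) + 25]
24. n0.pre = 0  [S.val]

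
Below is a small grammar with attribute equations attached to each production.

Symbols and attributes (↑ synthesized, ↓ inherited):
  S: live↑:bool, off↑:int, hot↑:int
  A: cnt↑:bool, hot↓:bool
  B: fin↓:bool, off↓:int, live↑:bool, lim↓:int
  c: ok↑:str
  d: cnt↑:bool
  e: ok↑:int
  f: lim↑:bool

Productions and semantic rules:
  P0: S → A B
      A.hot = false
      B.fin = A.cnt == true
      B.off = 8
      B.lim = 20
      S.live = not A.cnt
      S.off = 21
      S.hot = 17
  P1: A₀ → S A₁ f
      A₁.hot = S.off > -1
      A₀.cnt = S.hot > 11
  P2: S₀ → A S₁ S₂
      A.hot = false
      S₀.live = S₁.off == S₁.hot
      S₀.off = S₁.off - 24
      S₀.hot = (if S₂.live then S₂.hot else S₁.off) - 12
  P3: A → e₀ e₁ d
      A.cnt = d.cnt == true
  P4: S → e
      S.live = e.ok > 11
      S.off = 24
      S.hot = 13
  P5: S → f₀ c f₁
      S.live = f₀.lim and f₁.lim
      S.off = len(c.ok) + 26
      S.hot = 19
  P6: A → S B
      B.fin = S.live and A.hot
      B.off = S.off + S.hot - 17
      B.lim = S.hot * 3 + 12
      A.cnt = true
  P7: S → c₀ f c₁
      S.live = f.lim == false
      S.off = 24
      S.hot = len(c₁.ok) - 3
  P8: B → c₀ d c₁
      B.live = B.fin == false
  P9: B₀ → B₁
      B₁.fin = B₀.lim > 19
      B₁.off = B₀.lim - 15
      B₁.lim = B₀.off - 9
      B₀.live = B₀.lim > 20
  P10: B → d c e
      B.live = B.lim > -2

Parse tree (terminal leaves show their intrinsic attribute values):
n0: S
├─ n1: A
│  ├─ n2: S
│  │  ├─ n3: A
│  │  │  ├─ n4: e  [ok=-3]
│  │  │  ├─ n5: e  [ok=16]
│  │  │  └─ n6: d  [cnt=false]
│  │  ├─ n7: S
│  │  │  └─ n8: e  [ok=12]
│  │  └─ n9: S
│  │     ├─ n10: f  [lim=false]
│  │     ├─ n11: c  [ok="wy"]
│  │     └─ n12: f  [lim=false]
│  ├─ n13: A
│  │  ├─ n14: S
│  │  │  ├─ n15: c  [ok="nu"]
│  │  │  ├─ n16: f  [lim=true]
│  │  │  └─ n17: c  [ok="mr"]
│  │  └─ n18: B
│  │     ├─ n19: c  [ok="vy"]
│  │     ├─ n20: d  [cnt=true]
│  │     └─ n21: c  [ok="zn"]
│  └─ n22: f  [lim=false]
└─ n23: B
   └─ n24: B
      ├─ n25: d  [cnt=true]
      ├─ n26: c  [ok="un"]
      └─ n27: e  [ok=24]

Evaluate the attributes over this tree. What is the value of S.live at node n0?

1. n1.hot = false  [false]
2. n3.hot = false  [false]
3. n4.ok = -3  [terminal]
4. n5.ok = 16  [terminal]
5. n6.cnt = false  [terminal]
6. n3.cnt = false  [d.cnt == true]
7. n8.ok = 12  [terminal]
8. n7.live = true  [e.ok > 11]
9. n7.off = 24  [24]
10. n7.hot = 13  [13]
11. n10.lim = false  [terminal]
12. n11.ok = "wy"  [terminal]
13. n12.lim = false  [terminal]
14. n9.live = false  [f₀.lim and f₁.lim]
15. n9.off = 28  [len(c.ok) + 26]
16. n9.hot = 19  [19]
17. n2.live = false  [S₁.off == S₁.hot]
18. n2.off = 0  [S₁.off - 24]
19. n2.hot = 12  [(if S₂.live then S₂.hot else S₁.off) - 12]
20. n13.hot = true  [S.off > -1]
21. n15.ok = "nu"  [terminal]
22. n16.lim = true  [terminal]
23. n17.ok = "mr"  [terminal]
24. n14.live = false  [f.lim == false]
25. n14.off = 24  [24]
26. n14.hot = -1  [len(c₁.ok) - 3]
27. n18.fin = false  [S.live and A.hot]
28. n18.off = 6  [S.off + S.hot - 17]
29. n18.lim = 9  [S.hot * 3 + 12]
30. n19.ok = "vy"  [terminal]
31. n20.cnt = true  [terminal]
32. n21.ok = "zn"  [terminal]
33. n18.live = true  [B.fin == false]
34. n13.cnt = true  [true]
35. n22.lim = false  [terminal]
36. n1.cnt = true  [S.hot > 11]
37. n23.fin = true  [A.cnt == true]
38. n23.off = 8  [8]
39. n23.lim = 20  [20]
40. n24.fin = true  [B₀.lim > 19]
41. n24.off = 5  [B₀.lim - 15]
42. n24.lim = -1  [B₀.off - 9]
43. n25.cnt = true  [terminal]
44. n26.ok = "un"  [terminal]
45. n27.ok = 24  [terminal]
46. n24.live = true  [B.lim > -2]
47. n23.live = false  [B₀.lim > 20]
48. n0.live = false  [not A.cnt]
49. n0.off = 21  [21]
50. n0.hot = 17  [17]

false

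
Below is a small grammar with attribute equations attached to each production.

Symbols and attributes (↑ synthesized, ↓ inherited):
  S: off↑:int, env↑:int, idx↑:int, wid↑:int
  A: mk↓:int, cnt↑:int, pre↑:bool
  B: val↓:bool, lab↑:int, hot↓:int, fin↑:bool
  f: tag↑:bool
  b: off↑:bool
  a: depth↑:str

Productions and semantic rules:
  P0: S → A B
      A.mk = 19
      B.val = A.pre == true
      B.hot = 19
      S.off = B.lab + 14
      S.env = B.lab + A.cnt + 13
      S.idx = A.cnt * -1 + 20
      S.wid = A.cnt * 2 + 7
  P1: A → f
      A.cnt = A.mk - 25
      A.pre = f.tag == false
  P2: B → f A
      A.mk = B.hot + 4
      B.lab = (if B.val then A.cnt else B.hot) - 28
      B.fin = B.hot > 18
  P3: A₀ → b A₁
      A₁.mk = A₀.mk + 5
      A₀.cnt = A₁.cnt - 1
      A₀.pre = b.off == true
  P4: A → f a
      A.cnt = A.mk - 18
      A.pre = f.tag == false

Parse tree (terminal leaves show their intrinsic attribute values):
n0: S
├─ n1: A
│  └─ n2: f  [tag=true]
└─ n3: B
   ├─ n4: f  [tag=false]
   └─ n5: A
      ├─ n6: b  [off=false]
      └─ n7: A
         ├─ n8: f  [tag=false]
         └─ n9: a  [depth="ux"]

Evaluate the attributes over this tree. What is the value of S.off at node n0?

5

1. n1.mk = 19  [19]
2. n2.tag = true  [terminal]
3. n1.cnt = -6  [A.mk - 25]
4. n1.pre = false  [f.tag == false]
5. n3.val = false  [A.pre == true]
6. n3.hot = 19  [19]
7. n4.tag = false  [terminal]
8. n5.mk = 23  [B.hot + 4]
9. n6.off = false  [terminal]
10. n7.mk = 28  [A₀.mk + 5]
11. n8.tag = false  [terminal]
12. n9.depth = "ux"  [terminal]
13. n7.cnt = 10  [A.mk - 18]
14. n7.pre = true  [f.tag == false]
15. n5.cnt = 9  [A₁.cnt - 1]
16. n5.pre = false  [b.off == true]
17. n3.lab = -9  [(if B.val then A.cnt else B.hot) - 28]
18. n3.fin = true  [B.hot > 18]
19. n0.off = 5  [B.lab + 14]
20. n0.env = -2  [B.lab + A.cnt + 13]
21. n0.idx = 26  [A.cnt * -1 + 20]
22. n0.wid = -5  [A.cnt * 2 + 7]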